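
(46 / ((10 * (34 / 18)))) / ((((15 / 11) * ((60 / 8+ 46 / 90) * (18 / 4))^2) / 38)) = 461472 / 8837297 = 0.05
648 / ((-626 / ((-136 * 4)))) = 176256 / 313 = 563.12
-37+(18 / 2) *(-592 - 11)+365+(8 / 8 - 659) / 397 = -2024961 / 397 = -5100.66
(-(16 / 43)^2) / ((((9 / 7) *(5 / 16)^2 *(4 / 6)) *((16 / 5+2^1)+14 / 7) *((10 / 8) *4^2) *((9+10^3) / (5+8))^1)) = -186368 / 1259307675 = -0.00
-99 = -99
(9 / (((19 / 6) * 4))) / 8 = 27 / 304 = 0.09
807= 807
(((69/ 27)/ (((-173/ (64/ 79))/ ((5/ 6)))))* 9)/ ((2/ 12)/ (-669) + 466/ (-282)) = 0.05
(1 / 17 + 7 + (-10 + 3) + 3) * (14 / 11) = 728 / 187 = 3.89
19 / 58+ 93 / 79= 6895 / 4582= 1.50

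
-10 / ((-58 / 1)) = 5 / 29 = 0.17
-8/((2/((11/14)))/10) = -220/7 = -31.43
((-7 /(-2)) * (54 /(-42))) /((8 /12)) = -27 /4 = -6.75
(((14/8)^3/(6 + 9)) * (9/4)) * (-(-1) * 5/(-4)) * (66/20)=-33957/10240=-3.32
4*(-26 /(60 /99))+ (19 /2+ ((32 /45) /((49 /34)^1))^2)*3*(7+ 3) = 39124397 /324135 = 120.70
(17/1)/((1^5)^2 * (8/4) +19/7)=119/33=3.61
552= 552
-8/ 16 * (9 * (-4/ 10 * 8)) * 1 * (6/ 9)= 48/ 5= 9.60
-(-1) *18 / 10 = 9 / 5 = 1.80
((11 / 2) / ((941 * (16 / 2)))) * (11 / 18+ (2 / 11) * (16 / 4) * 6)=985 / 271008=0.00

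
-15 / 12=-5 / 4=-1.25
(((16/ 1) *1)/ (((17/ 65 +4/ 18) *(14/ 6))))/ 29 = 28080/ 57449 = 0.49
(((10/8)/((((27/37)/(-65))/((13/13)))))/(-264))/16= 12025/456192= 0.03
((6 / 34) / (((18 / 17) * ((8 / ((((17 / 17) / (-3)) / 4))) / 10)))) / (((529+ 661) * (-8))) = 1 / 548352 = 0.00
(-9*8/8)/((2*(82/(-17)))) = 153/164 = 0.93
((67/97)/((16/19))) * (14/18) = 8911/13968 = 0.64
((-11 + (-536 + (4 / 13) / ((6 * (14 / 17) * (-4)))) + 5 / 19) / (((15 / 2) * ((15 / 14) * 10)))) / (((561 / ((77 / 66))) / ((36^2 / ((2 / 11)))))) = -158816266 / 1574625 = -100.86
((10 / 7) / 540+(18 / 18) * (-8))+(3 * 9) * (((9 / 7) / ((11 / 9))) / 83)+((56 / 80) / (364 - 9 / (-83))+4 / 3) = -6.32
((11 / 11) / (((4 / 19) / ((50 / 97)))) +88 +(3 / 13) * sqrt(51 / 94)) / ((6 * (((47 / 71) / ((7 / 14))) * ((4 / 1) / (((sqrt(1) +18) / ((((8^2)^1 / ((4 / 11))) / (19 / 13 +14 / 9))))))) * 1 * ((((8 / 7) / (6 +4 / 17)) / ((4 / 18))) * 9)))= 176669087 * sqrt(4794) / 52113652411392 +1033337489863 / 8273362166784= 0.13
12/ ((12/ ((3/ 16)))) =3/ 16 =0.19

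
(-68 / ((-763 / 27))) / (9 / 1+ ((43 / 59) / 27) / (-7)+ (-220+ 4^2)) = -731187 / 59254798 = -0.01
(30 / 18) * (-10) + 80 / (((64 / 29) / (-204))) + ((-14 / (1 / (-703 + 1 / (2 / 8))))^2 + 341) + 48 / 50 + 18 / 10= 95758728.09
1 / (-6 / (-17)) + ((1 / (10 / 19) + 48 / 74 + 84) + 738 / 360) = 202979 / 2220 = 91.43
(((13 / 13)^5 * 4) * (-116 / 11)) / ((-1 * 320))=29 / 220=0.13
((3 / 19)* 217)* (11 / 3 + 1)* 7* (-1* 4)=-85064 / 19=-4477.05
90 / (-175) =-18 / 35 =-0.51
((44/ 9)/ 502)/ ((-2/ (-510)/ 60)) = 37400/ 251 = 149.00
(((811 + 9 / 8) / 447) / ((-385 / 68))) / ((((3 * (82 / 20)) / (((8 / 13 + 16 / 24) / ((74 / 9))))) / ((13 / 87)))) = -2761225 / 4542585201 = -0.00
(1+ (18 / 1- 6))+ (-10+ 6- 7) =2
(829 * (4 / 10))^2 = 2748964 / 25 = 109958.56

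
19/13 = 1.46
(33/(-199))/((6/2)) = -11/199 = -0.06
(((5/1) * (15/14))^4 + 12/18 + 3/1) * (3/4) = 95344451/153664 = 620.47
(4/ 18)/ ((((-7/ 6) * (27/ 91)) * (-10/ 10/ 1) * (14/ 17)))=442/ 567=0.78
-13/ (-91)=1/ 7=0.14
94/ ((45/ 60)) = 376/ 3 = 125.33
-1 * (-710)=710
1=1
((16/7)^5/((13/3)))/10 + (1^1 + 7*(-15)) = -112042456/1092455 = -102.56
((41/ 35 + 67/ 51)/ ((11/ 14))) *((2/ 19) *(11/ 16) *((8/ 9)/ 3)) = 8872/ 130815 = 0.07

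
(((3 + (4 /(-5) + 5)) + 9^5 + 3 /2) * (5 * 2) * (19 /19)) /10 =590577 /10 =59057.70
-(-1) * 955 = 955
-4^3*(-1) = 64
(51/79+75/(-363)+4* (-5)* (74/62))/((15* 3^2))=-2314528/13334805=-0.17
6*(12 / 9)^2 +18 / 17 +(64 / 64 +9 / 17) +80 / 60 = 14.59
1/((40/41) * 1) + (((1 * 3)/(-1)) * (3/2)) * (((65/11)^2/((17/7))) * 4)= -21209663/82280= -257.77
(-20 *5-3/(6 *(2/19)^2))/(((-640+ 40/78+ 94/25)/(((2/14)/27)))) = 41925/34710704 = 0.00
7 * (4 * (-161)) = -4508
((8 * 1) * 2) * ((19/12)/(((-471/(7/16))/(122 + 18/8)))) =-66101/22608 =-2.92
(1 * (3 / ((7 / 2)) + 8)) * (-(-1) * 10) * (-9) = -5580 / 7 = -797.14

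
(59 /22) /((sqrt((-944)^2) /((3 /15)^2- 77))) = -481 /2200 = -0.22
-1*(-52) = 52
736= 736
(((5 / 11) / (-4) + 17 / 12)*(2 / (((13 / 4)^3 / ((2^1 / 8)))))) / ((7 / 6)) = 2752 / 169169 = 0.02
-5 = -5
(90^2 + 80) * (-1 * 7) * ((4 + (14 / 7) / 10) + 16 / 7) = -371372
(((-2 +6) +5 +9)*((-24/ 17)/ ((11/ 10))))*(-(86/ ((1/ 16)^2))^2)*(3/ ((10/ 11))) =628176715776/ 17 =36951571516.24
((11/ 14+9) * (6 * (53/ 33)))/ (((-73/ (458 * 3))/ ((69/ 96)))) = -114731061/ 89936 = -1275.70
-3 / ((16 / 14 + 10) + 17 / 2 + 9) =-42 / 401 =-0.10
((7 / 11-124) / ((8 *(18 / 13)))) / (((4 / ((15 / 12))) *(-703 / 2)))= 88205 / 8908416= 0.01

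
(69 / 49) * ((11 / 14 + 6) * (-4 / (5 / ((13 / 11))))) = -9.03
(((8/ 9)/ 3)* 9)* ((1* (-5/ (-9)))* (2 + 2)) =160/ 27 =5.93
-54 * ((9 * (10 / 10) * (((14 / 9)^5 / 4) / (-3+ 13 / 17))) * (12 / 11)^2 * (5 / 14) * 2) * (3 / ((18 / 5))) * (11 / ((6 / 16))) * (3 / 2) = 261228800 / 16929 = 15430.85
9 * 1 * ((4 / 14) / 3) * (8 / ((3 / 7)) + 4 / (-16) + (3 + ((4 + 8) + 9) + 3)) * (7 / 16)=545 / 32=17.03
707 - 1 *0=707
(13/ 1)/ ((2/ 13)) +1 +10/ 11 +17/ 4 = 3989/ 44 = 90.66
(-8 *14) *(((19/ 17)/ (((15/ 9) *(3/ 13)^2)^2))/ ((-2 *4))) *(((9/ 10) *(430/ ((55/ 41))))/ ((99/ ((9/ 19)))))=2741.63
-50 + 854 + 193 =997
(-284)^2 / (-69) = -80656 / 69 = -1168.93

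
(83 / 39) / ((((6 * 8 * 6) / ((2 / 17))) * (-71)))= -83 / 6778512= -0.00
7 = 7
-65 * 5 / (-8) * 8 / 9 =325 / 9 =36.11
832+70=902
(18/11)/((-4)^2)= 9/88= 0.10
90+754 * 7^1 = 5368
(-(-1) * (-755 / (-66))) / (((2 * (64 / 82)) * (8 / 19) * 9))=588145 / 304128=1.93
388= 388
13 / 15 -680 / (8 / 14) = -1189.13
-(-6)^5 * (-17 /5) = -132192 /5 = -26438.40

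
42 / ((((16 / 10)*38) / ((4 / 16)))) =0.17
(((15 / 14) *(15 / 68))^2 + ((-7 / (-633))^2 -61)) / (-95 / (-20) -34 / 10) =-45.14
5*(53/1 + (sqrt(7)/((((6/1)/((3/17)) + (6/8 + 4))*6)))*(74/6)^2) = 2738*sqrt(7)/837 + 265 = 273.65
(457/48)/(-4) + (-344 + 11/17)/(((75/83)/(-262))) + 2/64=8123418053/81600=99551.69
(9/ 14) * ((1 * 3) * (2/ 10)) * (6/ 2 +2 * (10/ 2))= 5.01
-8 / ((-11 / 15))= 120 / 11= 10.91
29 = 29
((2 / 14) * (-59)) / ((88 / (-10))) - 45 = -44.04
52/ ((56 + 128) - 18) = 26/ 83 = 0.31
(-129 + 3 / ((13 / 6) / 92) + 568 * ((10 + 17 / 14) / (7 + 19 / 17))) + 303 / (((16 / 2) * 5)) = 198575777 / 251160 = 790.63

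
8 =8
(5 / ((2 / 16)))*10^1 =400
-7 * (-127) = 889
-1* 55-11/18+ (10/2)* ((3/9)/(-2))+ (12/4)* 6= -346/9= -38.44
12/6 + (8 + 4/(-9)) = 86/9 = 9.56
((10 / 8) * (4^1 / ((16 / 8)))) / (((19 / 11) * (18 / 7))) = 385 / 684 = 0.56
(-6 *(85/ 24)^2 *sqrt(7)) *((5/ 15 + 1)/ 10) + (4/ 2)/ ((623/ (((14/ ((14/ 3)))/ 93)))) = 2/ 19313 -1445 *sqrt(7)/ 144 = -26.55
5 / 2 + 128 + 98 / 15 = 4111 / 30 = 137.03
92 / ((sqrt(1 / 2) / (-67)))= -8717.21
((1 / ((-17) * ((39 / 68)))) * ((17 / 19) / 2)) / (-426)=17 / 157833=0.00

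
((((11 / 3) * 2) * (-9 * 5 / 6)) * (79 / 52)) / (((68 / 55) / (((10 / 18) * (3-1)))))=-1194875 / 15912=-75.09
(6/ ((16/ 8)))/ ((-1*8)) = -3/ 8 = -0.38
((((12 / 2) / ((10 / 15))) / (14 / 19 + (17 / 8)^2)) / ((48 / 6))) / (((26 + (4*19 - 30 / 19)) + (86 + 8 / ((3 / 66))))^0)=456 / 2129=0.21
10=10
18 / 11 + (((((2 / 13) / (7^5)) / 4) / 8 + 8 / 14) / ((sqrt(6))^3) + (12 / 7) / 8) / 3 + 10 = 1997633 * sqrt(6) / 377552448 + 1803 / 154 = 11.72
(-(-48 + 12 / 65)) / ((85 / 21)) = 11.81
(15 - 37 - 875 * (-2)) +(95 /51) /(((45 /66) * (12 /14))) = 794615 /459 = 1731.19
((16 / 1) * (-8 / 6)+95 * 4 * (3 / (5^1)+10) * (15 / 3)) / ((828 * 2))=15089 / 1242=12.15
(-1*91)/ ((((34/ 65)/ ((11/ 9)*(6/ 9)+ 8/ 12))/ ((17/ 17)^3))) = -118300/ 459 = -257.73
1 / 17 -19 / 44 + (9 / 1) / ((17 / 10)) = 3681 / 748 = 4.92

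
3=3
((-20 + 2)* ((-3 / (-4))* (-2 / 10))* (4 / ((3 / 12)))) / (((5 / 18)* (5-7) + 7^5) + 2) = 0.00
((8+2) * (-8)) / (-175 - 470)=16 / 129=0.12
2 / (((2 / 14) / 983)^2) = 94696322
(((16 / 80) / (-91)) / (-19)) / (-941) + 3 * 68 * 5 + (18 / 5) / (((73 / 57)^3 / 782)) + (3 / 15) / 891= 6654987890272771898 / 2819687022066915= 2360.19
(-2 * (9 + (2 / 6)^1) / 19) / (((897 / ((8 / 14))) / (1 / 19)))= -32 / 971451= -0.00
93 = 93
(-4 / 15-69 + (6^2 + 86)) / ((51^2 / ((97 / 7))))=10961 / 39015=0.28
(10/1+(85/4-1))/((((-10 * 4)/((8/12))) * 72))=-121/17280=-0.01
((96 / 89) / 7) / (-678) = -16 / 70399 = -0.00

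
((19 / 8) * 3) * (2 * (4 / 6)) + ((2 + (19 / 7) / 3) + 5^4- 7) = 26477 / 42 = 630.40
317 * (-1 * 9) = -2853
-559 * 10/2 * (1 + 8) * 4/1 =-100620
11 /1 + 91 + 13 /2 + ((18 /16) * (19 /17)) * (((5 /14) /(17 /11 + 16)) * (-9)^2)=40632517 /367472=110.57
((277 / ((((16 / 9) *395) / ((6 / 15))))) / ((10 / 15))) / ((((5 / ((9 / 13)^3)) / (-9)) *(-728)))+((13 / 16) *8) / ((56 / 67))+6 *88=535.78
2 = 2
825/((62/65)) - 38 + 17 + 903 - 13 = 107503/62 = 1733.92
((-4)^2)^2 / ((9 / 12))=1024 / 3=341.33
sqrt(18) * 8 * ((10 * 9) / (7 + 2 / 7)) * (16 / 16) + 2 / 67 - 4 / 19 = -230 / 1273 + 5040 * sqrt(2) / 17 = 419.09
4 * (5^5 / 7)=12500 / 7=1785.71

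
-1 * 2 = -2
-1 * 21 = -21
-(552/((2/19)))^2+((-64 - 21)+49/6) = -164997677/6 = -27499612.83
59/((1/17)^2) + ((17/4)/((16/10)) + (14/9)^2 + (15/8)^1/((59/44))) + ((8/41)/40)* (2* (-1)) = 534755607499/31350240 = 17057.46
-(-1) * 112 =112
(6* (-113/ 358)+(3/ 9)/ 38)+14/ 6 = 3049/ 6802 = 0.45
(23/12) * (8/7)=46/21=2.19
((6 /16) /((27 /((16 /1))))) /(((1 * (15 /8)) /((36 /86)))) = 32 /645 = 0.05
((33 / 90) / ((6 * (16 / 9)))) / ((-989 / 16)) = -0.00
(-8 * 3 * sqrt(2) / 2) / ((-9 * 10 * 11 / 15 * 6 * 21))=sqrt(2) / 693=0.00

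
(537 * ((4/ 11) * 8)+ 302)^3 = 8622691714216/ 1331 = 6478355908.50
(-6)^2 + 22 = 58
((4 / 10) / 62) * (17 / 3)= 17 / 465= 0.04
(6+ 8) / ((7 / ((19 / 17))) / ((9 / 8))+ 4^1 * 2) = 1197 / 1160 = 1.03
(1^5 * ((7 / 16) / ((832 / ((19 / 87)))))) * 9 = 0.00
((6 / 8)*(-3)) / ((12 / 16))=-3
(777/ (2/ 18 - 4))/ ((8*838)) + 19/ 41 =595921/ 1374320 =0.43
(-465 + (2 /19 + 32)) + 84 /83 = -681079 /1577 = -431.88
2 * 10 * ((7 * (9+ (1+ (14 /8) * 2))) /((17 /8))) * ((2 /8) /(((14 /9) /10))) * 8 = 194400 /17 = 11435.29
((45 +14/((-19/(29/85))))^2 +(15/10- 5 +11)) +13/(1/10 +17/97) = 2865205040399/1392792150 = 2057.17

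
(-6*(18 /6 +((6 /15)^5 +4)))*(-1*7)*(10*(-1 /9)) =-613396 /1875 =-327.14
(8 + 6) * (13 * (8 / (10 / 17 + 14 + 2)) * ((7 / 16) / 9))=10829 / 2538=4.27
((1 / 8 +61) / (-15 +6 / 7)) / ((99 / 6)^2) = -1141 / 71874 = -0.02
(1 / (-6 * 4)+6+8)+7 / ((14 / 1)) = 347 / 24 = 14.46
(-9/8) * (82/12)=-123/16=-7.69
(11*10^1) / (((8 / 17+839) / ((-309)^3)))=-3866007.02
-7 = -7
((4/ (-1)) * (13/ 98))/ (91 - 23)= -13/ 1666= -0.01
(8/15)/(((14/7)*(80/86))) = 43/150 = 0.29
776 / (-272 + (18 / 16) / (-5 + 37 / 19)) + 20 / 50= -1547562 / 631895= -2.45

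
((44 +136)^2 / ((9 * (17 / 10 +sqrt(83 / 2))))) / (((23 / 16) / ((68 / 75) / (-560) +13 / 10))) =-29665408 / 207207 +8725120 * sqrt(166) / 207207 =399.36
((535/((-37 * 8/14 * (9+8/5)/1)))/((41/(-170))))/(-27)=-1591625/4341654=-0.37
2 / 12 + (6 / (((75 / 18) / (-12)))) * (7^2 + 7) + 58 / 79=-11456333 / 11850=-966.78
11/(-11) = -1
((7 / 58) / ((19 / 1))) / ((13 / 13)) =7 / 1102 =0.01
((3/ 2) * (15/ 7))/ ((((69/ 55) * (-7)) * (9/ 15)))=-1375/ 2254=-0.61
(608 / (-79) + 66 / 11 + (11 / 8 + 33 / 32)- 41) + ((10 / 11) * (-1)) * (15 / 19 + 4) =-23587757 / 528352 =-44.64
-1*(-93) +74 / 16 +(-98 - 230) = -1843 / 8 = -230.38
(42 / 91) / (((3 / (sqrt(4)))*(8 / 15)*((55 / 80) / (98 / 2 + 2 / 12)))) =5900 / 143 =41.26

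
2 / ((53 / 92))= 184 / 53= 3.47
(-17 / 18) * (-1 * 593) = 10081 / 18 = 560.06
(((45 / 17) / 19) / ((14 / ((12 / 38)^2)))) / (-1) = -810 / 816221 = -0.00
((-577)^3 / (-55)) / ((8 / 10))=192100033 / 44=4365909.84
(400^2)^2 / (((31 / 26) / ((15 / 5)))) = 1996800000000 / 31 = 64412903225.81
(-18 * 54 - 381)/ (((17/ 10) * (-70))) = 1353/ 119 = 11.37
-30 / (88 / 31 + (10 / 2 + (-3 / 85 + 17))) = -79050 / 65357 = -1.21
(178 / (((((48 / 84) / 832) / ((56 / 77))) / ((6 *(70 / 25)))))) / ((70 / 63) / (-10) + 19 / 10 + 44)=241145856 / 3487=69155.68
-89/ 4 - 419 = -1765/ 4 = -441.25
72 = 72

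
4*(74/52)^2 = 1369/169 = 8.10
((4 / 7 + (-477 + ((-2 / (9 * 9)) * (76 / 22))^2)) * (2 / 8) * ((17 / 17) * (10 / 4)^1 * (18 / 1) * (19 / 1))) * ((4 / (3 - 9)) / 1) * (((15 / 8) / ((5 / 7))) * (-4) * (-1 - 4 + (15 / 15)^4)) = 251517506785 / 88209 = 2851381.46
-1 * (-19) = 19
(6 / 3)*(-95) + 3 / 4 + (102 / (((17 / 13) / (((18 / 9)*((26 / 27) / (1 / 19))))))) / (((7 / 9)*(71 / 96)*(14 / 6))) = 26958973 / 13916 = 1937.26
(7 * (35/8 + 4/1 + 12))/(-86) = -1141/688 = -1.66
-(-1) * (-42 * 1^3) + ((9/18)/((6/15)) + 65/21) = -3163/84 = -37.65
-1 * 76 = -76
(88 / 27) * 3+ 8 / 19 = 1744 / 171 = 10.20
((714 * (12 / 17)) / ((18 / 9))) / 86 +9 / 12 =633 / 172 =3.68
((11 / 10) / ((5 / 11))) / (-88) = -11 / 400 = -0.03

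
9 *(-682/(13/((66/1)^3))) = -1764650448/13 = -135742342.15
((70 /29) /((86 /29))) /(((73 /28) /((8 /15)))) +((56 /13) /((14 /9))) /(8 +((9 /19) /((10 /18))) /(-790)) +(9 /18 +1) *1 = 295834463089 /146983304598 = 2.01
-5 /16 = -0.31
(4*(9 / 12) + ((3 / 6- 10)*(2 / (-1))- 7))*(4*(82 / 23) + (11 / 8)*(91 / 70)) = 88587 / 368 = 240.73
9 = 9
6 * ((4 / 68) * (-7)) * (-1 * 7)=294 / 17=17.29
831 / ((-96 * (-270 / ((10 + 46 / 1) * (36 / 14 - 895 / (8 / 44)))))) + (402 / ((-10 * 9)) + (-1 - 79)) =-19261931 / 2160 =-8917.56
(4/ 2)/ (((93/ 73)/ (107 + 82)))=9198/ 31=296.71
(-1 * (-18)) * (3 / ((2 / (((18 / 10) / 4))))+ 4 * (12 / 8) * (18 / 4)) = 9963 / 20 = 498.15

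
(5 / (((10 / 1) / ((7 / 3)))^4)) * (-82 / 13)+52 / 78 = 603559 / 1053000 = 0.57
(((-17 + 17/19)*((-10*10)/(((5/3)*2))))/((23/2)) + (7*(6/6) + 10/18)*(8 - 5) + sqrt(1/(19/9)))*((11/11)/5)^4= 3*sqrt(19)/11875 + 84796/819375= 0.10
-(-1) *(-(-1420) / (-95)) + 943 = 17633 / 19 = 928.05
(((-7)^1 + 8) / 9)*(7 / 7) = 1 / 9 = 0.11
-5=-5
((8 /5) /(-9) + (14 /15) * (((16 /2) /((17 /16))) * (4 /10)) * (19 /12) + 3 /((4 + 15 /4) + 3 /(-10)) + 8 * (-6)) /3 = -14.44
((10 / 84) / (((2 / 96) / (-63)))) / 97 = -360 / 97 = -3.71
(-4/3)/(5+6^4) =-0.00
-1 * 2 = -2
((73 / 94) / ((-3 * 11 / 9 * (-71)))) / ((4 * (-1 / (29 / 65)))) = -6351 / 19087640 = -0.00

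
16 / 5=3.20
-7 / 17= -0.41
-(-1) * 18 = 18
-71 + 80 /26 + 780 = 9257 /13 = 712.08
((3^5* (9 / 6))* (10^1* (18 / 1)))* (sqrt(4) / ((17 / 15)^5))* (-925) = -92171798437500 / 1419857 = -64916254.55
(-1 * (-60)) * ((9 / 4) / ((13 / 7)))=945 / 13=72.69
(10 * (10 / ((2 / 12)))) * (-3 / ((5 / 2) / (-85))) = 61200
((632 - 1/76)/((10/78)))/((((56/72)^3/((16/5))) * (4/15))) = 4096708083/32585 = 125723.74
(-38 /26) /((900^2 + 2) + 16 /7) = -133 /73710390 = -0.00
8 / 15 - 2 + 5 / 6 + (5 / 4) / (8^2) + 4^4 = 980683 / 3840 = 255.39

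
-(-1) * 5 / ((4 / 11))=55 / 4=13.75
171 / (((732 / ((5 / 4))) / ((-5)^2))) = 7125 / 976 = 7.30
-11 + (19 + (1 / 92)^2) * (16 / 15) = 73532 / 7935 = 9.27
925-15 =910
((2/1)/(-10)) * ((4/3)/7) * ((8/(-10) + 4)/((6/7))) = -32/225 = -0.14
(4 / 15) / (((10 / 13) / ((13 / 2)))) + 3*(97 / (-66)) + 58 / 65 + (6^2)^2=27772099 / 21450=1294.74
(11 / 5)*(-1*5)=-11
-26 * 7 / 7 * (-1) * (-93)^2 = 224874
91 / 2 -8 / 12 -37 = 47 / 6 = 7.83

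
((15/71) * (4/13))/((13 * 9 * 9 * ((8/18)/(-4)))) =-20/35997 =-0.00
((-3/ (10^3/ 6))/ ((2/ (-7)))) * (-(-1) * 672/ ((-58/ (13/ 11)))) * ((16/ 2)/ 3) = -91728/ 39875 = -2.30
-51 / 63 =-17 / 21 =-0.81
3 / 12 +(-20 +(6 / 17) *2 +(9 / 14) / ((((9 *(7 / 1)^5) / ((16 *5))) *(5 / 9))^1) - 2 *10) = -312353199 / 8000132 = -39.04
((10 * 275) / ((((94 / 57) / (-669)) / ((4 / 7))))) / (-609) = 69910500 / 66787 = 1046.77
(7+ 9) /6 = 8 /3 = 2.67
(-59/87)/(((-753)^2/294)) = -0.00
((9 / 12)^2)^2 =81 / 256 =0.32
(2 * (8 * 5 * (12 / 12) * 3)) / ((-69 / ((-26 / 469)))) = 2080 / 10787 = 0.19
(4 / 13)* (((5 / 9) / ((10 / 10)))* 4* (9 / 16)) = 5 / 13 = 0.38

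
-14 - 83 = -97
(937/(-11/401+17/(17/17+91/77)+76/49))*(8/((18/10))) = 5891556160/13178553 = 447.06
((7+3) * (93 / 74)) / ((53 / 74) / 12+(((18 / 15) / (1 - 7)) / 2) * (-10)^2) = -11160 / 8827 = -1.26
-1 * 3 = -3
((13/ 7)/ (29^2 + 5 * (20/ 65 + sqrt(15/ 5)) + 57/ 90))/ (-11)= -1667203590/ 8325422110313 + 9886500 * sqrt(3)/ 8325422110313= -0.00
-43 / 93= -0.46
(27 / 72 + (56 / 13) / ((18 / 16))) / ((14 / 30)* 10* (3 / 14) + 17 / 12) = 3935 / 2262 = 1.74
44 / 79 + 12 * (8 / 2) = 3836 / 79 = 48.56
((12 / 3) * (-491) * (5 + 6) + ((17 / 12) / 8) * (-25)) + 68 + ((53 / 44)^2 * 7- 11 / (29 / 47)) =-7258778539 / 336864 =-21548.10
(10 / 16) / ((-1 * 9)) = -5 / 72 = -0.07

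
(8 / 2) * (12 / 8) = 6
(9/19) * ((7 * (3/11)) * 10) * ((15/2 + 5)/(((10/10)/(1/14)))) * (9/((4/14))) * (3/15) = 42525/836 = 50.87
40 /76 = 0.53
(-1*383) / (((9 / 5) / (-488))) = 934520 / 9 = 103835.56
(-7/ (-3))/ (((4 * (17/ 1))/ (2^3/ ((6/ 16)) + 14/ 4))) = 1043/ 1224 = 0.85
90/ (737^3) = 90/ 400315553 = 0.00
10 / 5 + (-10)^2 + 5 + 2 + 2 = 111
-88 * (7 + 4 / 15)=-9592 / 15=-639.47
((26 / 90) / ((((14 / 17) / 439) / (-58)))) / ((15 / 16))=-45016816 / 4725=-9527.37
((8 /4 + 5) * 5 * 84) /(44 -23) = 140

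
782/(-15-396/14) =-5474/303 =-18.07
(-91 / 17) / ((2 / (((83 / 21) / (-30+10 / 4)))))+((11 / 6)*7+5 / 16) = 607249 / 44880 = 13.53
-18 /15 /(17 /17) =-6 /5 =-1.20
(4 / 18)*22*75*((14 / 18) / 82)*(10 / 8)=9625 / 2214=4.35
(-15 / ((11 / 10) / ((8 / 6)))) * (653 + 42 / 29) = -11899.06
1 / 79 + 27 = 2134 / 79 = 27.01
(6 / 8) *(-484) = -363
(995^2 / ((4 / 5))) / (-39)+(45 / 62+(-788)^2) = 2849434819 / 4836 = 589213.16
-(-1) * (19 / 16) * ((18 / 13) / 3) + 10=10.55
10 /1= 10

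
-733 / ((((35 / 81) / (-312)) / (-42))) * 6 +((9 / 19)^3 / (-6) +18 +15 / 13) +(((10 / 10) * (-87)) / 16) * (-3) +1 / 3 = -133375471.42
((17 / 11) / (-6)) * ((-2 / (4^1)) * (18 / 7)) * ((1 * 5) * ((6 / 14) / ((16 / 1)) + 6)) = 9.98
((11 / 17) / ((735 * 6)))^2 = 121 / 5620500900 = 0.00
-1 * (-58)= 58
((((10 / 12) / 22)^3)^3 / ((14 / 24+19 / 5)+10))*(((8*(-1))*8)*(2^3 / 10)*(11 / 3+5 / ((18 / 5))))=-177734375 / 61521578555728034304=-0.00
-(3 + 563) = -566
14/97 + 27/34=3095/3298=0.94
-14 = -14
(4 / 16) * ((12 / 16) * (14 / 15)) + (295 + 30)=13007 / 40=325.18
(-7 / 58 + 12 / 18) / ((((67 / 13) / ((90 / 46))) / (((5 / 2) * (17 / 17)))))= 92625 / 178756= 0.52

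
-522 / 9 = -58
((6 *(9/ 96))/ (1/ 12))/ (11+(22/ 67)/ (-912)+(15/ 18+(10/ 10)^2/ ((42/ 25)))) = 1443582/ 2657947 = 0.54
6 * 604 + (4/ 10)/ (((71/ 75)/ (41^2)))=307734/ 71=4334.28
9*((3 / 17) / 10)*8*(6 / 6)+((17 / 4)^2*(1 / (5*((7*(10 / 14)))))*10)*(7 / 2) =36119 / 1360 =26.56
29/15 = 1.93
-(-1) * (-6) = -6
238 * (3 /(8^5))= 357 /16384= 0.02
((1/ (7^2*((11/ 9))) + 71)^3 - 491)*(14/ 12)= 417284.67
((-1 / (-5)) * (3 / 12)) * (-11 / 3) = -11 / 60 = -0.18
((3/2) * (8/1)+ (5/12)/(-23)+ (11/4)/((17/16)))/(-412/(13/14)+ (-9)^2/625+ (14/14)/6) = -555449375/16903365574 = -0.03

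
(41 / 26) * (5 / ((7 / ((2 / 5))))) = 0.45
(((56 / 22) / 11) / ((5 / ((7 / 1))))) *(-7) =-1372 / 605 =-2.27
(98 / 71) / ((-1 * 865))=-0.00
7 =7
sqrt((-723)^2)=723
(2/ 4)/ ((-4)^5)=-0.00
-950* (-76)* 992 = 71622400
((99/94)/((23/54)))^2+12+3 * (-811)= -2821941252/1168561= -2414.89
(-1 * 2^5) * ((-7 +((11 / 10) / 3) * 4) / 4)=44.27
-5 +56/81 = -349/81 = -4.31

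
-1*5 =-5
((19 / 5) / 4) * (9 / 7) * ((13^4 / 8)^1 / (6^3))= 20.19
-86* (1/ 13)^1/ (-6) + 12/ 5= 683/ 195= 3.50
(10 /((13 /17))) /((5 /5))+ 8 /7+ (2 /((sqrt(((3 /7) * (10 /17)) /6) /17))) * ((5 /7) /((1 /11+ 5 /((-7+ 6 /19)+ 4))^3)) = 1294 /91 - 3001494177 * sqrt(595) /3437377244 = -7.08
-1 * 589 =-589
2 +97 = 99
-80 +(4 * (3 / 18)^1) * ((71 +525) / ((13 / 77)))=88664 / 39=2273.44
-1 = -1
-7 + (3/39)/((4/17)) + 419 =21441/52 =412.33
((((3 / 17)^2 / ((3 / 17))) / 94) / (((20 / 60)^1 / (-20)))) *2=-180 / 799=-0.23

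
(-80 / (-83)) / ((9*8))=10 / 747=0.01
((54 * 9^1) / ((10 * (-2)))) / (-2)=243 / 20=12.15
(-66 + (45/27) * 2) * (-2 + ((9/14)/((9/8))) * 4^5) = -767416/21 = -36543.62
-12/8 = -1.50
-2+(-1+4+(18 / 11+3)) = 62 / 11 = 5.64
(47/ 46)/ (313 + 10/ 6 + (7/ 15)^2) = 10575/ 3259054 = 0.00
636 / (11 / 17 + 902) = 3604 / 5115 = 0.70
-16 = -16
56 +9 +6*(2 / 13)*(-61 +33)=39.15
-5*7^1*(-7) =245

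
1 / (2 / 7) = 7 / 2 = 3.50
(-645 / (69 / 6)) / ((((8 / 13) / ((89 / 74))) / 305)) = -227610825 / 6808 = -33432.85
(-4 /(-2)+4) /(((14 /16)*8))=6 /7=0.86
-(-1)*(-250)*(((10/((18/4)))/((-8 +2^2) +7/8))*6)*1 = 3200/3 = 1066.67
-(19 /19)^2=-1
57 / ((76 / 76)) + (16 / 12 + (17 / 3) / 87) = 15242 / 261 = 58.40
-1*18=-18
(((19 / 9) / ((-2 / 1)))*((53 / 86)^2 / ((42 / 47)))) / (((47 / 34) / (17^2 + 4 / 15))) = -3936805073 / 41935320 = -93.88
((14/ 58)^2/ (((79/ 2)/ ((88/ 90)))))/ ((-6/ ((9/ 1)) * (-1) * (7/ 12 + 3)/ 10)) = 17248/ 2856877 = 0.01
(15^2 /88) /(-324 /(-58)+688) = 6525 /1770032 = 0.00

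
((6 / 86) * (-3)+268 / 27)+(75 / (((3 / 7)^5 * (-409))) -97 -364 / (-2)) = 116860757 / 1424547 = 82.03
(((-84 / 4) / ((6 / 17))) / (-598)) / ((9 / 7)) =833 / 10764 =0.08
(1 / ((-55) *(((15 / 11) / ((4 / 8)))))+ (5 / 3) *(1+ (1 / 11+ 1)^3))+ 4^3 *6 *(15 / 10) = 38587273 / 66550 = 579.82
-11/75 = -0.15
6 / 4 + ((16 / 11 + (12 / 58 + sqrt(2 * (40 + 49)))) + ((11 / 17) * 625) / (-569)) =15124191 / 6171374 + sqrt(178) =15.79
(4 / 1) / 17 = 4 / 17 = 0.24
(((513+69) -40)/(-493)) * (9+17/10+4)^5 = -18601842572397/24650000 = -754638.64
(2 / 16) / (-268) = -1 / 2144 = -0.00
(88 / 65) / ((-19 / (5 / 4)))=-22 / 247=-0.09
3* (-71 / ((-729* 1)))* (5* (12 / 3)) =1420 / 243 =5.84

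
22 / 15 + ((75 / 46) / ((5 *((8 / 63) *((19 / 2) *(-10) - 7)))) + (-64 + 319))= 48128939 / 187680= 256.44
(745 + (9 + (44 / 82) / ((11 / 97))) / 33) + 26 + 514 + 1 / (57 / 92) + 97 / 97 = 1288.03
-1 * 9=-9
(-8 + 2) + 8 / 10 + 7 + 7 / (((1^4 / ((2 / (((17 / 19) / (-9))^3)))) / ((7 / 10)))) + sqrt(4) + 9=-244695907 / 24565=-9961.16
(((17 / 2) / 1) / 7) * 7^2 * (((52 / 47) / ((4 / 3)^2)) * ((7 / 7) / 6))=4641 / 752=6.17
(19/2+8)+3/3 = 37/2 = 18.50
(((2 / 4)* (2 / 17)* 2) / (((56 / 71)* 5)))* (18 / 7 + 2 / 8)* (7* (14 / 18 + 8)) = 5.17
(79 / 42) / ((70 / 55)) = 869 / 588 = 1.48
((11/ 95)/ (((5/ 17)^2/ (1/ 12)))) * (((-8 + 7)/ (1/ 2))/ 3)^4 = 12716/ 577125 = 0.02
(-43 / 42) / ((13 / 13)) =-1.02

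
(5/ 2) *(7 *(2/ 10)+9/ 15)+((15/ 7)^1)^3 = 5090/ 343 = 14.84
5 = 5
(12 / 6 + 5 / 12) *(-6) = -29 / 2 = -14.50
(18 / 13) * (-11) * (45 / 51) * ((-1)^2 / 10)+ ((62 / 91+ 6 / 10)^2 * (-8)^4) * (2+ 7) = 212999627907 / 3519425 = 60521.14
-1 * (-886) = 886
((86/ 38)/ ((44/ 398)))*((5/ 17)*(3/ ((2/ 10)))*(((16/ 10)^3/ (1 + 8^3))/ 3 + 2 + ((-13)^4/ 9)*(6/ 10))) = 3137681504459/ 18226890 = 172145.74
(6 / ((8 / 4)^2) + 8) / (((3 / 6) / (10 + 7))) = 323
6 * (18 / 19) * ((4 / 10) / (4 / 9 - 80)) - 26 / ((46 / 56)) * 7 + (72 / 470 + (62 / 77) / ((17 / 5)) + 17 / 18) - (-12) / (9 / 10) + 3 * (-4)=-94822594864831 / 433126226610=-218.93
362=362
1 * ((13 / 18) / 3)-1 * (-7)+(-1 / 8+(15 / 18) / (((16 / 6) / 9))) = 4289 / 432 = 9.93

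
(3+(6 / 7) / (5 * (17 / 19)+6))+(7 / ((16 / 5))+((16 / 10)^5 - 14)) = 122242559 / 69650000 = 1.76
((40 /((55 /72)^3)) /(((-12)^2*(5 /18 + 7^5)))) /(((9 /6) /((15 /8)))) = 93312 /2013343805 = 0.00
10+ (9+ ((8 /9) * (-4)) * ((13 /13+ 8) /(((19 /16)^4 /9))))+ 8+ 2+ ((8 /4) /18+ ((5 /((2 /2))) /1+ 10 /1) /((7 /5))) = -862109795 /8210223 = -105.00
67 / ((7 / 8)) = 76.57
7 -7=0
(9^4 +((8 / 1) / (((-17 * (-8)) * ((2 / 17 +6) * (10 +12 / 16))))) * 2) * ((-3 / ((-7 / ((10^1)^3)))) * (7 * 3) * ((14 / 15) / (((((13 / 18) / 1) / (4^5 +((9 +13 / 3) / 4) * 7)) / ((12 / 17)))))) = 6969472796160000 / 123539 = 56415162791.99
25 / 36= 0.69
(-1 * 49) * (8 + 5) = -637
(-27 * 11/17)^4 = 7780827681/83521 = 93160.14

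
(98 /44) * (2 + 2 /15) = 4.75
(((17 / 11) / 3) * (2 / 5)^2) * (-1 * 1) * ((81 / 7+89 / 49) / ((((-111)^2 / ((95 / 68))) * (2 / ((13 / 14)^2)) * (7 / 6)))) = -0.00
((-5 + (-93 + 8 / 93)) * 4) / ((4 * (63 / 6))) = -18212 / 1953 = -9.33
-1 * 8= -8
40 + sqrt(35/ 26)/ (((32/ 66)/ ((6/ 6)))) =33*sqrt(910)/ 416 + 40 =42.39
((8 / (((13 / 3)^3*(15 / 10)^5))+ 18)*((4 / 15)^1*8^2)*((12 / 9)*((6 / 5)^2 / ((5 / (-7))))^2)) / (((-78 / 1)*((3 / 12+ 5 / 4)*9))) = -57187794944 / 36147515625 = -1.58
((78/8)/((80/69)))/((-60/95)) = -17043/1280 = -13.31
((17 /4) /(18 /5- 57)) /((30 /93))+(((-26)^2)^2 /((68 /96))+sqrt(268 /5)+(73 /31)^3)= 2*sqrt(335) /5+697910267715959 /1081770792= 645162.72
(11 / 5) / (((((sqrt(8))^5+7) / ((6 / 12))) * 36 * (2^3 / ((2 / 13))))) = -77 / 612499680+44 * sqrt(2) / 19140615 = 0.00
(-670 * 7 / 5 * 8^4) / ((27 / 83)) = -318889984 / 27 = -11810740.15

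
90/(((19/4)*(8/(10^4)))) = 450000/19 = 23684.21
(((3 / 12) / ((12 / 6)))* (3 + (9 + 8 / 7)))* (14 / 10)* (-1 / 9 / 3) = -23 / 270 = -0.09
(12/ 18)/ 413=2/ 1239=0.00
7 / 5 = 1.40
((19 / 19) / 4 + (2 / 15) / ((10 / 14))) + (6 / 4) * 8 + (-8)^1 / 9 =10393 / 900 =11.55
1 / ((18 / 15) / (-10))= -25 / 3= -8.33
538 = 538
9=9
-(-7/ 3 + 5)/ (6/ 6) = -8/ 3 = -2.67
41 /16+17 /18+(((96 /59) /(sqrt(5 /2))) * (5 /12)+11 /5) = 8 * sqrt(10) /59+4109 /720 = 6.14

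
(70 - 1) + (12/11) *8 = 855/11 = 77.73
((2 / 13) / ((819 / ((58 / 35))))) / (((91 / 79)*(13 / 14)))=18328 / 62977005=0.00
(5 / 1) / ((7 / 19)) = 95 / 7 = 13.57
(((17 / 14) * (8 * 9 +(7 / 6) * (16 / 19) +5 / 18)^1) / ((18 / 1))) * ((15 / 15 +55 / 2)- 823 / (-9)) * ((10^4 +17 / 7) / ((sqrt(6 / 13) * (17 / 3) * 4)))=1262493914555 * sqrt(78) / 28957824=385044.28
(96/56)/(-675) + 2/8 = 0.25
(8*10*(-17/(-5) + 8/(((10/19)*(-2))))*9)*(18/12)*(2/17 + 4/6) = -60480/17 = -3557.65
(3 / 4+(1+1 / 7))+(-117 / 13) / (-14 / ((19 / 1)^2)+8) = 0.76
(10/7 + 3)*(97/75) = 5.73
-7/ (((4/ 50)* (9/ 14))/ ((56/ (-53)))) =68600/ 477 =143.82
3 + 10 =13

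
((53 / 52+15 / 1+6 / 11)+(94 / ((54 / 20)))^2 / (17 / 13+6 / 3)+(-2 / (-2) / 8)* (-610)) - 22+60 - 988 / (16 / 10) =-272.75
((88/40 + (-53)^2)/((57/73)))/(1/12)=4104352/95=43203.71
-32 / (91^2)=-32 / 8281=-0.00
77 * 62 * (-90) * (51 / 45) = -486948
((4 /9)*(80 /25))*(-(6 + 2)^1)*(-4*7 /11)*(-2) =-28672 /495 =-57.92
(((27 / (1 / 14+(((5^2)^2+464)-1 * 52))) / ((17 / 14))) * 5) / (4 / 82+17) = 361620 / 57509759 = 0.01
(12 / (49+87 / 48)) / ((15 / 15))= 64 / 271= 0.24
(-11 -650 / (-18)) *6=452 / 3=150.67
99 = 99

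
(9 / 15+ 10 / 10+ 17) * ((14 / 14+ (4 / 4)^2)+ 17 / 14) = 837 / 14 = 59.79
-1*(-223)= 223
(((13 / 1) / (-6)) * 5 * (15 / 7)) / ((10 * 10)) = -13 / 56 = -0.23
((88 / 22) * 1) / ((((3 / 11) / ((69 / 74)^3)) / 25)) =30113325 / 101306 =297.25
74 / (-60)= -37 / 30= -1.23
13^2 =169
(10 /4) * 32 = 80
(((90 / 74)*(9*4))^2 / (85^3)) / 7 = 104976 / 235406395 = 0.00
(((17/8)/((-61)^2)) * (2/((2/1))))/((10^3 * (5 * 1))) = 17/148840000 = 0.00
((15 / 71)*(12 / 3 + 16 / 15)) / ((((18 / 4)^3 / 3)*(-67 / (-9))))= 608 / 128439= 0.00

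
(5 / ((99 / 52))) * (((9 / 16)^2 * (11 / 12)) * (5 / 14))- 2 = -6193 / 3584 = -1.73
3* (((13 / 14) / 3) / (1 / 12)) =78 / 7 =11.14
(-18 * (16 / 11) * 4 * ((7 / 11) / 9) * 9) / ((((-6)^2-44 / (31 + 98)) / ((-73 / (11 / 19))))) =180354384 / 765325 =235.66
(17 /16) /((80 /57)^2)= 55233 /102400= 0.54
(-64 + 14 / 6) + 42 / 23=-4129 / 69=-59.84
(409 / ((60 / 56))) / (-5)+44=-2426 / 75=-32.35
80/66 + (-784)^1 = -25832/33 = -782.79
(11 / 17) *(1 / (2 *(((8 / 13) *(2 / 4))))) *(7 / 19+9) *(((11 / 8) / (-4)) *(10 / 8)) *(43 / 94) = -30099355 / 15545344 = -1.94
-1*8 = -8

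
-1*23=-23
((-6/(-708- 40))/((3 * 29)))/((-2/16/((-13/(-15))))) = -52/81345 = -0.00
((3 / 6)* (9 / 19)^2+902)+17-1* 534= 278051 / 722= 385.11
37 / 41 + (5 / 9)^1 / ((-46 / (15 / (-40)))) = 41053 / 45264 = 0.91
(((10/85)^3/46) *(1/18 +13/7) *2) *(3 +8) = 10604/7118937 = 0.00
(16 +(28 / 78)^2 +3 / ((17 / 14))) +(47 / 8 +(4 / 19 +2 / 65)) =485697041 / 19651320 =24.72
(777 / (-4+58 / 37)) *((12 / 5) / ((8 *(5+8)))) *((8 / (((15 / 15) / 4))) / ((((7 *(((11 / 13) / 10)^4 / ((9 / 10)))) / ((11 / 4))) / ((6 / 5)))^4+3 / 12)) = -8341743040909291955526111072000000 / 8840741705022964482388557507121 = -943.56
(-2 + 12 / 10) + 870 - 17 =4261 / 5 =852.20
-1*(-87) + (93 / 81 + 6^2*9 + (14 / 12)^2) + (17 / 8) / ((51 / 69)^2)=1532689 / 3672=417.40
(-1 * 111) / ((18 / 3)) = -37 / 2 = -18.50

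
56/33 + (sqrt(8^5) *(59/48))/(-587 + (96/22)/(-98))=56/33 - 4312 *sqrt(2)/16089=1.32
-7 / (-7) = 1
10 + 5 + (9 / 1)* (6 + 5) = 114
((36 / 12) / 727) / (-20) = -3 / 14540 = -0.00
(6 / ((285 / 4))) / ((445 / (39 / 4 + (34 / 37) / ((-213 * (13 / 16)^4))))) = 17539135006 / 9515647663275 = 0.00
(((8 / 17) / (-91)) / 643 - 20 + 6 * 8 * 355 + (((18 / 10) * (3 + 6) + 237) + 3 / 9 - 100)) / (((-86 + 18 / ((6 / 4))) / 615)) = -10505967659363 / 73609354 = -142725.99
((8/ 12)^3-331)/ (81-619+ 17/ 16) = 142864/ 231957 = 0.62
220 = 220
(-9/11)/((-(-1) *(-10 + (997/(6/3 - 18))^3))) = 36864/10901747263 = 0.00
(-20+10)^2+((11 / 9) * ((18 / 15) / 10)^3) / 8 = 12500033 / 125000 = 100.00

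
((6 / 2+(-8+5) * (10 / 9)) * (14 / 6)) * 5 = -35 / 9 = -3.89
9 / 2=4.50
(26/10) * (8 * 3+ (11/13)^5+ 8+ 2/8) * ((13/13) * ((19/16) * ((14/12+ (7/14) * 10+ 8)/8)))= 15678743323/87739392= 178.70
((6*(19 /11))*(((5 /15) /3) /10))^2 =0.01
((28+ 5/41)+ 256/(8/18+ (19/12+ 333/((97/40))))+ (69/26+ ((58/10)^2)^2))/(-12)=-125817162381507/1296791665000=-97.02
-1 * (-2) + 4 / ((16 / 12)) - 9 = -4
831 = 831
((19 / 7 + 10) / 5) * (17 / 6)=1513 / 210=7.20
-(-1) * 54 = 54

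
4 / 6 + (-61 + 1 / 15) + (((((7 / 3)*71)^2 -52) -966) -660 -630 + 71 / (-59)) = 66576712 / 2655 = 25075.97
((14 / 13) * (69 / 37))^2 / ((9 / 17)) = 1762628 / 231361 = 7.62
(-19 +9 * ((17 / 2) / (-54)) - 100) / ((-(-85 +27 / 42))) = -10115 / 7086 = -1.43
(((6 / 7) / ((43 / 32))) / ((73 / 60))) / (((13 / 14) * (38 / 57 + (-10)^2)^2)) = 51840 / 930440407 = 0.00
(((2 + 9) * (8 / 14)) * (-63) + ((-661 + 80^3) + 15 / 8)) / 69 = 4087559 / 552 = 7405.00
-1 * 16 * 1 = -16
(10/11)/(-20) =-1/22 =-0.05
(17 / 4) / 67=17 / 268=0.06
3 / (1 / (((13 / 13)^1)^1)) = 3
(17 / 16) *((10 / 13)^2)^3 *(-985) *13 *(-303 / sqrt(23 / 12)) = 616904.22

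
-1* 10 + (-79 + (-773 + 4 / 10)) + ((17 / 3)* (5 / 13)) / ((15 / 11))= -860.00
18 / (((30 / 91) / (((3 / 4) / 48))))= 273 / 320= 0.85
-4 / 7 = -0.57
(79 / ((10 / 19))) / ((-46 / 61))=-91561 / 460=-199.05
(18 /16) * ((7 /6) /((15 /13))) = 91 /80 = 1.14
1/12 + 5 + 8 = 157/12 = 13.08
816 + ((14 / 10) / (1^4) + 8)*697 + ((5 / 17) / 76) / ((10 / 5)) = 95192001 / 12920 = 7367.80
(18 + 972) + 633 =1623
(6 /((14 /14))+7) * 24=312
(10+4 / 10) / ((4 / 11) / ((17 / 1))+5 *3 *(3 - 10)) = -9724 / 98155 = -0.10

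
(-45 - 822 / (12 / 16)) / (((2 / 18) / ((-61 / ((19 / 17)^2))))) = 181032201 / 361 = 501474.24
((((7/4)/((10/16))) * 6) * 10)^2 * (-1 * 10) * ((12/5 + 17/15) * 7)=-6980736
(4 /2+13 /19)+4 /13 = 739 /247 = 2.99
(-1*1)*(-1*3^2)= 9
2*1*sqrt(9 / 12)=sqrt(3)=1.73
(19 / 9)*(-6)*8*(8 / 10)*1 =-1216 / 15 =-81.07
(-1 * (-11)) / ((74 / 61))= 671 / 74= 9.07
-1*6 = -6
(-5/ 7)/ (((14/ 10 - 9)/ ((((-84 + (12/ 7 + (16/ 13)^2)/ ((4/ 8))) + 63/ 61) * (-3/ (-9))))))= -2.40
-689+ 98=-591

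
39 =39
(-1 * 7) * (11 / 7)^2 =-121 / 7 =-17.29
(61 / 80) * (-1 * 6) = -183 / 40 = -4.58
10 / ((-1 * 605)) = -0.02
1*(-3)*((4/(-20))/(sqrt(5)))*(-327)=-87.74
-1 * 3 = -3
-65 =-65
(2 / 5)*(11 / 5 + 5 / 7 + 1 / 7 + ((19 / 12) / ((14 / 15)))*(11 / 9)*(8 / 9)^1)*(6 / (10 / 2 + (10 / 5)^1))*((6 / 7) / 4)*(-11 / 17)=-305624 / 1311975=-0.23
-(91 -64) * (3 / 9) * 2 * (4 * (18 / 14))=-648 / 7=-92.57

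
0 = 0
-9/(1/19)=-171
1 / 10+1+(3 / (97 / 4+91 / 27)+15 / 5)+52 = 1676703 / 29830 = 56.21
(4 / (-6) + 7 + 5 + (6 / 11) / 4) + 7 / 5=4247 / 330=12.87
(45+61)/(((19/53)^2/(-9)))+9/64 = -171503055/23104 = -7423.09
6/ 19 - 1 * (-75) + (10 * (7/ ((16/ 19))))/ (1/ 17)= 226243/ 152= 1488.44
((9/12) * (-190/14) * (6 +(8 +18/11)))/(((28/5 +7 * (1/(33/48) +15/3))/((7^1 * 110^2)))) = -13007500/49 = -265459.18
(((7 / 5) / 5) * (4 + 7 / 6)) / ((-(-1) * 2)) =217 / 300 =0.72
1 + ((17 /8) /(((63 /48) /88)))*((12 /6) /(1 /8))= 47893 /21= 2280.62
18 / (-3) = -6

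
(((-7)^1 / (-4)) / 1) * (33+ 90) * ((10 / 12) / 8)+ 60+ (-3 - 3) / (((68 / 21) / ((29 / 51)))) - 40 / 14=78.51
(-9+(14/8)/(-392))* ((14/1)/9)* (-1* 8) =2017/18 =112.06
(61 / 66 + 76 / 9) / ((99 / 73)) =135415 / 19602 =6.91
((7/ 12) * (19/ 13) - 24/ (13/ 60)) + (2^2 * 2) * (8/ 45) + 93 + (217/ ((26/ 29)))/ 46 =-275363/ 26910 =-10.23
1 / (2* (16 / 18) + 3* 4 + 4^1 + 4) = 0.05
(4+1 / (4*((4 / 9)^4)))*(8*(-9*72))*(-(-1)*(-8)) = 431608.50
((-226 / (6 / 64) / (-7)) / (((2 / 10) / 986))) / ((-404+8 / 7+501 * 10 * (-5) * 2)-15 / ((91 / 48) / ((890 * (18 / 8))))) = -11587472 / 452817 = -25.59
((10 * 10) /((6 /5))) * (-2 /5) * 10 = -1000 /3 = -333.33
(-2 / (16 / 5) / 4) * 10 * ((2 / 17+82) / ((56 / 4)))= -9.16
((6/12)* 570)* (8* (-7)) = -15960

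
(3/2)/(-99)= -1/66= -0.02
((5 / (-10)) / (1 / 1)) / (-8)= 1 / 16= 0.06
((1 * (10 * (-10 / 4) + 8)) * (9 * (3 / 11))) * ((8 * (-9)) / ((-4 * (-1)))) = 8262 / 11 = 751.09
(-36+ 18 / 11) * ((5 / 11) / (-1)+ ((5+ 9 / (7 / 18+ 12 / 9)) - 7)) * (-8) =2857680 / 3751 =761.84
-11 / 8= -1.38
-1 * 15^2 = -225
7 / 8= 0.88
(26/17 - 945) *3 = -48117/17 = -2830.41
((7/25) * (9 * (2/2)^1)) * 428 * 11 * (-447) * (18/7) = -340925112/25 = -13637004.48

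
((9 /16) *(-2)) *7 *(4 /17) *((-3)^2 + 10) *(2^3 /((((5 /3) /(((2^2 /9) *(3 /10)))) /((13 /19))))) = -6552 /425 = -15.42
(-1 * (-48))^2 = 2304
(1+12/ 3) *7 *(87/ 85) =609/ 17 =35.82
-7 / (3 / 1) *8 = -56 / 3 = -18.67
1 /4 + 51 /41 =245 /164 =1.49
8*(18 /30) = 24 /5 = 4.80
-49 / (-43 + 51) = -49 / 8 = -6.12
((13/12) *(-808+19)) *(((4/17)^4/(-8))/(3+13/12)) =328224/4092529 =0.08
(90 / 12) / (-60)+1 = 7 / 8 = 0.88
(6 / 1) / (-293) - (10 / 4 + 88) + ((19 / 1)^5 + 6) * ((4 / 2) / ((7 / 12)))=34823569405 / 4102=8489412.34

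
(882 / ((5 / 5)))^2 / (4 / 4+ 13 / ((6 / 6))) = 55566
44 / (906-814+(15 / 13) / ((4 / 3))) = 208 / 439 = 0.47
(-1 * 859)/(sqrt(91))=-859 * sqrt(91)/91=-90.05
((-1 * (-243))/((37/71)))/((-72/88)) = -21087/37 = -569.92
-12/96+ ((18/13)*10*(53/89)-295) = -2655357/9256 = -286.88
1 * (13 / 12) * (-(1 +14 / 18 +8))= -286 / 27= -10.59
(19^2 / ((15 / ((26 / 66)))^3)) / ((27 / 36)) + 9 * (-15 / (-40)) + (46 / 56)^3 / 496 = 13410046841204731 / 3961800678528000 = 3.38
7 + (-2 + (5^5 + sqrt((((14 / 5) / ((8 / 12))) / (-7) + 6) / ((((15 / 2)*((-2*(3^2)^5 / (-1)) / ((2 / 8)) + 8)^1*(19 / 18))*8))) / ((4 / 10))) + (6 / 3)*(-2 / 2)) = 3128.00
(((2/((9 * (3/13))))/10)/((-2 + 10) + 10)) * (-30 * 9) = -13/9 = -1.44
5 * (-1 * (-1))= 5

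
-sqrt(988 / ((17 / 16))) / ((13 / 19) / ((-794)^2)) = -95826272*sqrt(4199) / 221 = -28097343.21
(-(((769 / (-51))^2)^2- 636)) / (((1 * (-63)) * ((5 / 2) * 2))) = 69081032897 / 426207663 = 162.08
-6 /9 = -2 /3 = -0.67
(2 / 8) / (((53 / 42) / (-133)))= -2793 / 106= -26.35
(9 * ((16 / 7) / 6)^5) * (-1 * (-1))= 32768 / 453789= 0.07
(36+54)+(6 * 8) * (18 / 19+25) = 25374 / 19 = 1335.47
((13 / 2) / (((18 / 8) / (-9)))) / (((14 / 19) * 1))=-247 / 7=-35.29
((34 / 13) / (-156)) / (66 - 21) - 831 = -831.00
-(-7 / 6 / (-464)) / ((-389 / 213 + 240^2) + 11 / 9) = -213 / 4879425856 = -0.00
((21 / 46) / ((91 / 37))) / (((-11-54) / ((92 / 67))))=-222 / 56615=-0.00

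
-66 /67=-0.99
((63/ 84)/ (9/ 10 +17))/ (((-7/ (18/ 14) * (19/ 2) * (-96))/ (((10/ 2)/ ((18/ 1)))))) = 25/ 10665536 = 0.00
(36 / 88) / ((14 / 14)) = 9 / 22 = 0.41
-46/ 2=-23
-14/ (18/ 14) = -98/ 9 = -10.89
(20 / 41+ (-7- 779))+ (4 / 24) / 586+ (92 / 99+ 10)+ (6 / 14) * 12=-25622371729 / 33300036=-769.44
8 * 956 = 7648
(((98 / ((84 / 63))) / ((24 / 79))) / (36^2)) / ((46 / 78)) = 50323 / 158976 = 0.32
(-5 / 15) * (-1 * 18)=6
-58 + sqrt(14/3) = -58 + sqrt(42)/3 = -55.84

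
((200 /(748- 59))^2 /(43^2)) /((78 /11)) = 220000 /34232606031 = 0.00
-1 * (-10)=10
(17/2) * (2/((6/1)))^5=17/486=0.03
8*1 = 8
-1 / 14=-0.07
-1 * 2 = -2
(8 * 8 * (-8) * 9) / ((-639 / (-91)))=-46592 / 71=-656.23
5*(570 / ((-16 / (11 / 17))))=-15675 / 136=-115.26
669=669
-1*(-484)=484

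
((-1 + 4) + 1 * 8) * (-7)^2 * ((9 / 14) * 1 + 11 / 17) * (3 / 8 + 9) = 1772925 / 272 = 6518.11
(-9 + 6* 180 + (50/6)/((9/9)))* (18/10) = 9714/5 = 1942.80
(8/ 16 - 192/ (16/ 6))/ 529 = -143/ 1058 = -0.14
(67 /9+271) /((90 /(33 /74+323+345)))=12395929 /5994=2068.06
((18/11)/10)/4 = 9/220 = 0.04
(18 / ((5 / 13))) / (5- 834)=-234 / 4145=-0.06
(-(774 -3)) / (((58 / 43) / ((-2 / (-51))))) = -11051 / 493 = -22.42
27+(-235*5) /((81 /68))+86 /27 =-77455 /81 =-956.23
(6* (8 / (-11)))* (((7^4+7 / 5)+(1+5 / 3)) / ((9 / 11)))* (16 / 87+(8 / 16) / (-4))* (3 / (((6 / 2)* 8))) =-12751 / 135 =-94.45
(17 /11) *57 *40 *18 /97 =697680 /1067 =653.87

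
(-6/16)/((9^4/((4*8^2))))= -32/2187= -0.01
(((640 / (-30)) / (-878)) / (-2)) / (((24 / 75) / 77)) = -3850 / 1317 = -2.92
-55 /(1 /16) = -880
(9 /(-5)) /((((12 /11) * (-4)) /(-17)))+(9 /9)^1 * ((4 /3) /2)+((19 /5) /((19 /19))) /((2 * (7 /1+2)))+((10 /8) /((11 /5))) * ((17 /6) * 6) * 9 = 639913 /7920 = 80.80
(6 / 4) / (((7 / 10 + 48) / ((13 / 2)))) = 195 / 974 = 0.20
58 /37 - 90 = -3272 /37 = -88.43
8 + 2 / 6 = 25 / 3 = 8.33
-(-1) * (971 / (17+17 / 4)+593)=54289 / 85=638.69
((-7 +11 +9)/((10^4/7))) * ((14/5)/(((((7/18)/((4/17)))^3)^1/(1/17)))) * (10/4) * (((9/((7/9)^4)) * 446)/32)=249584888358/877335904375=0.28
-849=-849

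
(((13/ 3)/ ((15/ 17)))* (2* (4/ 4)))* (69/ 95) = 10166/ 1425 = 7.13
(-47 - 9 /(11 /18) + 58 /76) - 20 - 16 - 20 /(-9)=-356419 /3762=-94.74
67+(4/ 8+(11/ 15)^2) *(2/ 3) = 45692/ 675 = 67.69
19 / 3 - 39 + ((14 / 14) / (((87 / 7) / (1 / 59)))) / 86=-4806767 / 147146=-32.67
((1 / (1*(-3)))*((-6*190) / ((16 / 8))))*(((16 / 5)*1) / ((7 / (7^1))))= 608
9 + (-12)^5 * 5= -1244151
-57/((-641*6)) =19/1282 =0.01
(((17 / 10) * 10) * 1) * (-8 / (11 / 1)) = -136 / 11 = -12.36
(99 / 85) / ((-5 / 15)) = -3.49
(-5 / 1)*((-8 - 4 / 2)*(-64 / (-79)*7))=22400 / 79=283.54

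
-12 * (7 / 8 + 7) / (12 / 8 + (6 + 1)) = -11.12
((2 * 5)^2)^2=10000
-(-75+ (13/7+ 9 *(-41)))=442.14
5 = 5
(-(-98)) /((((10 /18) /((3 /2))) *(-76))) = -1323 /380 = -3.48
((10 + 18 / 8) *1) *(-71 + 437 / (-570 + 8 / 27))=-879.15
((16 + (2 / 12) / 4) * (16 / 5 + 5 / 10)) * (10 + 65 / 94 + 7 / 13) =39096827 / 58656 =666.54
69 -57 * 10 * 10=-5631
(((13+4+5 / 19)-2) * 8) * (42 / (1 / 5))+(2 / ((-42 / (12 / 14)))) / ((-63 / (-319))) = 1503974278 / 58653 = 25641.90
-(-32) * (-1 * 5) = -160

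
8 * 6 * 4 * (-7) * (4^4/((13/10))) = -264664.62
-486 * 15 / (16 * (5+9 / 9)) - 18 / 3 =-1311 / 16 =-81.94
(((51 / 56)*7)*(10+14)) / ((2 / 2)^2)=153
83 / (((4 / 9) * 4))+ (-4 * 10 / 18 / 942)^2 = 13422934987 / 287505936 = 46.69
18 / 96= 3 / 16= 0.19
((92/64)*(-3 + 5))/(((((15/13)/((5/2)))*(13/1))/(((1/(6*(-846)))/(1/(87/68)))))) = -667/5522688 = -0.00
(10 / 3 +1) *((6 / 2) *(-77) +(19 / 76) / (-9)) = -108121 / 108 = -1001.12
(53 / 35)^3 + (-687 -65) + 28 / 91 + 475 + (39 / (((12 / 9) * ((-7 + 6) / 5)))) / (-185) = -22473111277 / 82491500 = -272.43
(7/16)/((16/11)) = 0.30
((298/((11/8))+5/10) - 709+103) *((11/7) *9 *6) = -230931/7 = -32990.14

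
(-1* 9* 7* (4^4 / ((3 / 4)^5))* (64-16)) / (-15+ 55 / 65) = 47710208 / 207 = 230484.10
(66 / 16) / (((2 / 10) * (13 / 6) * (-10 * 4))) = -99 / 416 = -0.24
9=9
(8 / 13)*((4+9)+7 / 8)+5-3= 137 / 13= 10.54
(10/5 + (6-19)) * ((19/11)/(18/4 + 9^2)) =-2/9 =-0.22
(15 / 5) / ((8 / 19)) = 7.12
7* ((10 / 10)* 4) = 28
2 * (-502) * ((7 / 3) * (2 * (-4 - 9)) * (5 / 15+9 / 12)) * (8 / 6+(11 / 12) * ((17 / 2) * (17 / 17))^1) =21676109 / 36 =602114.14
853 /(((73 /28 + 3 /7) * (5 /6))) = 143304 /425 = 337.19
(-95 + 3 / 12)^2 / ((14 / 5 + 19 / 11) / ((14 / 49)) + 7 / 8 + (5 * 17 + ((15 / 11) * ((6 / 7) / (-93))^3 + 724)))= 80727278369815 / 7424973638842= 10.87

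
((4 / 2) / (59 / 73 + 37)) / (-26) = -0.00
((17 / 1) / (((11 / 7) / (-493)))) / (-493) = 119 / 11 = 10.82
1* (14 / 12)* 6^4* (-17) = -25704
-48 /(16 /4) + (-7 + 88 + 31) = 100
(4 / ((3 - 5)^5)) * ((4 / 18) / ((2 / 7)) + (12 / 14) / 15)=-0.10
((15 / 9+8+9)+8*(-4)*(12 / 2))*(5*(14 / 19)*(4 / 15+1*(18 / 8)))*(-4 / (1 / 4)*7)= 30779840 / 171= 179999.06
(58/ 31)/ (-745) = -58/ 23095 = -0.00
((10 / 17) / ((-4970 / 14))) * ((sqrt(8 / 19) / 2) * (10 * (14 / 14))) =-20 * sqrt(38) / 22933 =-0.01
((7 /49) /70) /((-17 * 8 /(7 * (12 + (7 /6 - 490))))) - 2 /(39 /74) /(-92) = 519973 /5692960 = 0.09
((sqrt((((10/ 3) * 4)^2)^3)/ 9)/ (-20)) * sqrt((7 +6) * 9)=-3200 * sqrt(13)/ 81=-142.44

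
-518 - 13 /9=-4675 /9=-519.44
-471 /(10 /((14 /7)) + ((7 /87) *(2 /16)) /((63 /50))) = -1475172 /15685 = -94.05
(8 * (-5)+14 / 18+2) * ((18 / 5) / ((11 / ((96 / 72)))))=-536 / 33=-16.24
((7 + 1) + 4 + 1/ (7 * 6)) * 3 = 505/ 14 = 36.07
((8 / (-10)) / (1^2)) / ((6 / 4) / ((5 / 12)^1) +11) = -0.05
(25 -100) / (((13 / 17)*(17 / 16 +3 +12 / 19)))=-387600 / 18551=-20.89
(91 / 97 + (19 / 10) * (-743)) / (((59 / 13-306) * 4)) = 1.17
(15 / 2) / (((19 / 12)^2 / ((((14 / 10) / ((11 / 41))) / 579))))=20664 / 766403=0.03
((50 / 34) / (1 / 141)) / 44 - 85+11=-51827 / 748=-69.29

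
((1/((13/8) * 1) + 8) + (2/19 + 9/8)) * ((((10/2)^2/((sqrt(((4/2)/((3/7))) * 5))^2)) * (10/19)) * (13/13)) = 1459125/262808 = 5.55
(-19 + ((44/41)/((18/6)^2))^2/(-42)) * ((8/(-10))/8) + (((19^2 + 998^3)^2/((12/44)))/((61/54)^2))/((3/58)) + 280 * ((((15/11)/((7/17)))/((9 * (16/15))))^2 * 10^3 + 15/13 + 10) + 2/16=36745993434622115411291650990085399/669453491626920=54889538846561583943.71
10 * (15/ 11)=150/ 11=13.64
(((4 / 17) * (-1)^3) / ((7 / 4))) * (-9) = 144 / 119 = 1.21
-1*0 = 0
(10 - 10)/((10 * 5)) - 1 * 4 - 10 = -14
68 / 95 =0.72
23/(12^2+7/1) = 23/151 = 0.15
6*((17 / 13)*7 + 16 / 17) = 13386 / 221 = 60.57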